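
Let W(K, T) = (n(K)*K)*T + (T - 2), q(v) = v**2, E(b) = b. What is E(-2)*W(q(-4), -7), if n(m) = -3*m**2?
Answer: -172014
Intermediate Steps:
W(K, T) = -2 + T - 3*T*K**3 (W(K, T) = ((-3*K**2)*K)*T + (T - 2) = (-3*K**3)*T + (-2 + T) = -3*T*K**3 + (-2 + T) = -2 + T - 3*T*K**3)
E(-2)*W(q(-4), -7) = -2*(-2 - 7 - 3*(-7)*((-4)**2)**3) = -2*(-2 - 7 - 3*(-7)*16**3) = -2*(-2 - 7 - 3*(-7)*4096) = -2*(-2 - 7 + 86016) = -2*86007 = -172014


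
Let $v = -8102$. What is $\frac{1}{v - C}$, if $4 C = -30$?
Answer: $- \frac{2}{16189} \approx -0.00012354$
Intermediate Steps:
$C = - \frac{15}{2}$ ($C = \frac{1}{4} \left(-30\right) = - \frac{15}{2} \approx -7.5$)
$\frac{1}{v - C} = \frac{1}{-8102 - - \frac{15}{2}} = \frac{1}{-8102 + \frac{15}{2}} = \frac{1}{- \frac{16189}{2}} = - \frac{2}{16189}$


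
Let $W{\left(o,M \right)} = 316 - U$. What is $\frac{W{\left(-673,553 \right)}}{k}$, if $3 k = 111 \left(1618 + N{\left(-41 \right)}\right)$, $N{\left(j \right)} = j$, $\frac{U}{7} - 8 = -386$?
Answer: $\frac{2962}{58349} \approx 0.050763$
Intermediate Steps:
$U = -2646$ ($U = 56 + 7 \left(-386\right) = 56 - 2702 = -2646$)
$W{\left(o,M \right)} = 2962$ ($W{\left(o,M \right)} = 316 - -2646 = 316 + 2646 = 2962$)
$k = 58349$ ($k = \frac{111 \left(1618 - 41\right)}{3} = \frac{111 \cdot 1577}{3} = \frac{1}{3} \cdot 175047 = 58349$)
$\frac{W{\left(-673,553 \right)}}{k} = \frac{2962}{58349}$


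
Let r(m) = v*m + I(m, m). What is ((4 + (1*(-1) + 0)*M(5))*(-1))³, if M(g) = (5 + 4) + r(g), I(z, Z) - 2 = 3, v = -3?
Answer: -125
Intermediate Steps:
I(z, Z) = 5 (I(z, Z) = 2 + 3 = 5)
r(m) = 5 - 3*m (r(m) = -3*m + 5 = 5 - 3*m)
M(g) = 14 - 3*g (M(g) = (5 + 4) + (5 - 3*g) = 9 + (5 - 3*g) = 14 - 3*g)
((4 + (1*(-1) + 0)*M(5))*(-1))³ = ((4 + (1*(-1) + 0)*(14 - 3*5))*(-1))³ = ((4 + (-1 + 0)*(14 - 15))*(-1))³ = ((4 - 1*(-1))*(-1))³ = ((4 + 1)*(-1))³ = (5*(-1))³ = (-5)³ = -125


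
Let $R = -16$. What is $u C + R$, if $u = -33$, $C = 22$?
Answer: $-742$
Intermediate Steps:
$u C + R = \left(-33\right) 22 - 16 = -726 - 16 = -742$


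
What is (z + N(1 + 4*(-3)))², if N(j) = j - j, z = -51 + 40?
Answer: 121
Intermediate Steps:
z = -11
N(j) = 0
(z + N(1 + 4*(-3)))² = (-11 + 0)² = (-11)² = 121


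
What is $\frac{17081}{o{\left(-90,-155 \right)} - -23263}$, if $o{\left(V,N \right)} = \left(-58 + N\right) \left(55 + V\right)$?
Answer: $\frac{17081}{30718} \approx 0.55606$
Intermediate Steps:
$\frac{17081}{o{\left(-90,-155 \right)} - -23263} = \frac{17081}{\left(-3190 - -5220 + 55 \left(-155\right) - -13950\right) - -23263} = \frac{17081}{\left(-3190 + 5220 - 8525 + 13950\right) + 23263} = \frac{17081}{7455 + 23263} = \frac{17081}{30718}$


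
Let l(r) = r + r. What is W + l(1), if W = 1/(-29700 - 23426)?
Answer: 106251/53126 ≈ 2.0000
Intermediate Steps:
l(r) = 2*r
W = -1/53126 (W = 1/(-53126) = -1/53126 ≈ -1.8823e-5)
W + l(1) = -1/53126 + 2*1 = -1/53126 + 2 = 106251/53126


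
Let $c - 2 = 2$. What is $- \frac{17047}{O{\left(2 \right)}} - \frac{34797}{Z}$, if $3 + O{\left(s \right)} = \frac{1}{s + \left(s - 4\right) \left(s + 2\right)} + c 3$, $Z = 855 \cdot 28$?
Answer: $- \frac{116689301}{60420} \approx -1931.3$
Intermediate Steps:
$Z = 23940$
$c = 4$ ($c = 2 + 2 = 4$)
$O{\left(s \right)} = 9 + \frac{1}{s + \left(-4 + s\right) \left(2 + s\right)}$ ($O{\left(s \right)} = -3 + \left(\frac{1}{s + \left(s - 4\right) \left(s + 2\right)} + 4 \cdot 3\right) = -3 + \left(\frac{1}{s + \left(-4 + s\right) \left(2 + s\right)} + 12\right) = -3 + \left(12 + \frac{1}{s + \left(-4 + s\right) \left(2 + s\right)}\right) = 9 + \frac{1}{s + \left(-4 + s\right) \left(2 + s\right)}$)
$- \frac{17047}{O{\left(2 \right)}} - \frac{34797}{Z} = - \frac{17047}{\frac{1}{8 + 2 - 2^{2}} \left(71 - 9 \cdot 2^{2} + 9 \cdot 2\right)} - \frac{34797}{23940} = - \frac{17047}{\frac{1}{8 + 2 - 4} \left(71 - 36 + 18\right)} - \frac{1657}{1140} = - \frac{17047}{\frac{1}{6} \cdot 53} - \frac{1657}{1140} = - \frac{17047}{\frac{53}{6}} - \frac{1657}{1140} = \left(-17047\right) \frac{6}{53} - \frac{1657}{1140} = - \frac{102282}{53} - \frac{1657}{1140} = - \frac{116689301}{60420}$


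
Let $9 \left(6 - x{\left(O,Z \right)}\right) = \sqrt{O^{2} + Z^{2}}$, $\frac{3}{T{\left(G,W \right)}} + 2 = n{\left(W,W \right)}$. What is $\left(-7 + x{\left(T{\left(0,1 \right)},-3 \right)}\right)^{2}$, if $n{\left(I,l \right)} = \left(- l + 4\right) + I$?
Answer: $\frac{\left(6 + \sqrt{5}\right)^{2}}{36} \approx 1.8842$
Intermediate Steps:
$n{\left(I,l \right)} = 4 + I - l$ ($n{\left(I,l \right)} = \left(4 - l\right) + I = 4 + I - l$)
$T{\left(G,W \right)} = \frac{3}{2}$ ($T{\left(G,W \right)} = \frac{3}{-2 + \left(4 + W - W\right)} = \frac{3}{-2 + 4} = \frac{3}{2}$)
$x{\left(O,Z \right)} = 6 - \frac{\sqrt{O^{2} + Z^{2}}}{9}$
$\left(-7 + x{\left(T{\left(0,1 \right)},-3 \right)}\right)^{2} = \left(-7 + \left(6 - \frac{\sqrt{\left(\frac{3}{2}\right)^{2} + \left(-3\right)^{2}}}{9}\right)\right)^{2} = \left(-7 + \left(6 - \frac{\sqrt{\frac{9}{4} + 9}}{9}\right)\right)^{2} = \left(-7 + \left(6 - \frac{\sqrt{\frac{45}{4}}}{9}\right)\right)^{2} = \left(-7 + \left(6 - \frac{\frac{3}{2} \sqrt{5}}{9}\right)\right)^{2} = \left(-7 + \left(6 - \frac{\sqrt{5}}{6}\right)\right)^{2} = \left(-1 - \frac{\sqrt{5}}{6}\right)^{2}$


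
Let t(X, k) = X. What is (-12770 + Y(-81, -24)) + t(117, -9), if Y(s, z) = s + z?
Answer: -12758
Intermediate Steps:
(-12770 + Y(-81, -24)) + t(117, -9) = (-12770 + (-81 - 24)) + 117 = (-12770 - 105) + 117 = -12875 + 117 = -12758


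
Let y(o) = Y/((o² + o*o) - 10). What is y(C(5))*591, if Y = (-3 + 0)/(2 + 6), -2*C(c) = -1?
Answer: 1773/76 ≈ 23.329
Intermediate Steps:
C(c) = ½ (C(c) = -½*(-1) = ½)
Y = -3/8 ≈ -0.37500
y(o) = -3/(8*(-10 + 2*o²)) (y(o) = -3/(8*((o² + o*o) - 10)) = -3/(8*((o² + o²) - 10)) = -3/(8*(2*o² - 10)) = -3/(8*(-10 + 2*o²)))
y(C(5))*591 = -3/(-80 + 16*(½)²)*591 = -3/(-80 + 16*(¼))*591 = -3/(-80 + 4)*591 = -3/(-76)*591 = -3*(-1/76)*591 = (3/76)*591 = 1773/76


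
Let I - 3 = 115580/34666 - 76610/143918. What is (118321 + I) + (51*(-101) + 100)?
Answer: 141284982220776/1247265347 ≈ 1.1328e+5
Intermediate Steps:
I = 7236366086/1247265347 (I = 3 + (115580/34666 - 76610/143918) = 3 + (115580*(1/34666) - 76610*1/143918) = 3 + (57790/17333 - 38305/71959) = 3 + 3494570045/1247265347 = 7236366086/1247265347 ≈ 5.8018)
(118321 + I) + (51*(-101) + 100) = (118321 + 7236366086/1247265347) + (51*(-101) + 100) = 147584919488473/1247265347 + (-5151 + 100) = 147584919488473/1247265347 - 5051 = 141284982220776/1247265347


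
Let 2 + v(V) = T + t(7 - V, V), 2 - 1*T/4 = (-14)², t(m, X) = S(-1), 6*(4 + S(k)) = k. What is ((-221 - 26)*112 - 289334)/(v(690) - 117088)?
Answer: 1901988/707221 ≈ 2.6894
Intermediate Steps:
S(k) = -4 + k/6
t(m, X) = -25/6 (t(m, X) = -4 + (⅙)*(-1) = -4 - ⅙ = -25/6)
T = -776 (T = 8 - 4*(-14)² = 8 - 4*196 = 8 - 784 = -776)
v(V) = -4693/6 (v(V) = -2 + (-776 - 25/6) = -2 - 4681/6 = -4693/6)
((-221 - 26)*112 - 289334)/(v(690) - 117088) = ((-221 - 26)*112 - 289334)/(-4693/6 - 117088) = (-247*112 - 289334)/(-707221/6) = (-27664 - 289334)*(-6/707221) = -316998*(-6/707221) = 1901988/707221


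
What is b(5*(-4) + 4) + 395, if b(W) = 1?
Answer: 396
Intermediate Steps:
b(5*(-4) + 4) + 395 = 1 + 395 = 396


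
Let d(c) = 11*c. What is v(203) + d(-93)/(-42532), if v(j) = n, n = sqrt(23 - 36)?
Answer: 33/1372 + I*sqrt(13) ≈ 0.024052 + 3.6056*I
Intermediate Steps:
n = I*sqrt(13) (n = sqrt(-13) = I*sqrt(13) ≈ 3.6056*I)
v(j) = I*sqrt(13)
v(203) + d(-93)/(-42532) = I*sqrt(13) + (11*(-93))/(-42532) = I*sqrt(13) - 1023*(-1/42532) = I*sqrt(13) + 33/1372 = 33/1372 + I*sqrt(13)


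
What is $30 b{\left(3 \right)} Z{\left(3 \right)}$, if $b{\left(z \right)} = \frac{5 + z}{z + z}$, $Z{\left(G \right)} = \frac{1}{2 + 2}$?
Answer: $10$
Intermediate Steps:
$Z{\left(G \right)} = \frac{1}{4}$
$b{\left(z \right)} = \frac{5 + z}{2 z}$
$30 b{\left(3 \right)} Z{\left(3 \right)} = 30 \frac{5 + 3}{2 \cdot 3} \cdot \frac{1}{4} = 30 \cdot \frac{1}{2} \cdot \frac{1}{3} \cdot 8 \cdot \frac{1}{4} = 30 \cdot \frac{4}{3} \cdot \frac{1}{4} = 40 \cdot \frac{1}{4} = 10$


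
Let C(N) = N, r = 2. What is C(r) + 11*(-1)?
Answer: -9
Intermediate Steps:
C(r) + 11*(-1) = 2 + 11*(-1) = 2 - 11 = -9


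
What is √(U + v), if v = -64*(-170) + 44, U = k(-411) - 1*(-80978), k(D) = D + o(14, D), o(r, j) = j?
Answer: 6*√2530 ≈ 301.79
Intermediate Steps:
k(D) = 2*D (k(D) = D + D = 2*D)
U = 80156 (U = 2*(-411) - 1*(-80978) = -822 + 80978 = 80156)
v = 10924 (v = 10880 + 44 = 10924)
√(U + v) = √(80156 + 10924) = √91080 = 6*√2530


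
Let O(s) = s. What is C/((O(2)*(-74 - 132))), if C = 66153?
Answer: -66153/412 ≈ -160.57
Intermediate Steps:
C/((O(2)*(-74 - 132))) = 66153/((2*(-74 - 132))) = 66153/((2*(-206))) = 66153/(-412) = 66153*(-1/412) = -66153/412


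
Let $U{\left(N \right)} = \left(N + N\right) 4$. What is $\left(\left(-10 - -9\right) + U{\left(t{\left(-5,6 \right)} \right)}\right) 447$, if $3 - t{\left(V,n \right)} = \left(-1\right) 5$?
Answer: $28161$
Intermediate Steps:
$t{\left(V,n \right)} = 8$ ($t{\left(V,n \right)} = 3 - \left(-1\right) 5 = 3 - -5 = 3 + 5 = 8$)
$U{\left(N \right)} = 8 N$ ($U{\left(N \right)} = 2 N 4 = 8 N$)
$\left(\left(-10 - -9\right) + U{\left(t{\left(-5,6 \right)} \right)}\right) 447 = \left(\left(-10 - -9\right) + 8 \cdot 8\right) 447 = \left(\left(-10 + 9\right) + 64\right) 447 = \left(-1 + 64\right) 447 = 63 \cdot 447 = 28161$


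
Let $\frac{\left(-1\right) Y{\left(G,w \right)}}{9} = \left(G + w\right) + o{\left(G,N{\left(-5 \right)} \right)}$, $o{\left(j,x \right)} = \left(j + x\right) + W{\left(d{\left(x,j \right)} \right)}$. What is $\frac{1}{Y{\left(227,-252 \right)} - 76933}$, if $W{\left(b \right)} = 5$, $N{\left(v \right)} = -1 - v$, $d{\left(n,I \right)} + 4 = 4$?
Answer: $- \frac{1}{78832} \approx -1.2685 \cdot 10^{-5}$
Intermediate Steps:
$d{\left(n,I \right)} = 0$ ($d{\left(n,I \right)} = -4 + 4 = 0$)
$o{\left(j,x \right)} = 5 + j + x$ ($o{\left(j,x \right)} = \left(j + x\right) + 5 = 5 + j + x$)
$Y{\left(G,w \right)} = -81 - 18 G - 9 w$ ($Y{\left(G,w \right)} = - 9 \left(\left(G + w\right) + \left(5 + G - -4\right)\right) = - 9 \left(\left(G + w\right) + \left(5 + G + \left(-1 + 5\right)\right)\right) = - 9 \left(\left(G + w\right) + \left(5 + G + 4\right)\right) = - 9 \left(\left(G + w\right) + \left(9 + G\right)\right) = - 9 \left(9 + w + 2 G\right) = -81 - 18 G - 9 w$)
$\frac{1}{Y{\left(227,-252 \right)} - 76933} = \frac{1}{\left(-81 - 4086 - -2268\right) - 76933} = \frac{1}{\left(-81 - 4086 + 2268\right) - 76933} = \frac{1}{-1899 - 76933} = \frac{1}{-78832} = - \frac{1}{78832}$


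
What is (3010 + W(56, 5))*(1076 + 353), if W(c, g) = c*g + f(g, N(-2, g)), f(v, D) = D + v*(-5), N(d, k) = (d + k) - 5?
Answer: 4662827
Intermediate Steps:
N(d, k) = -5 + d + k
f(v, D) = D - 5*v
W(c, g) = -7 - 4*g + c*g (W(c, g) = c*g + ((-5 - 2 + g) - 5*g) = c*g + ((-7 + g) - 5*g) = c*g + (-7 - 4*g) = -7 - 4*g + c*g)
(3010 + W(56, 5))*(1076 + 353) = (3010 + (-7 - 4*5 + 56*5))*(1076 + 353) = (3010 + (-7 - 20 + 280))*1429 = (3010 + 253)*1429 = 3263*1429 = 4662827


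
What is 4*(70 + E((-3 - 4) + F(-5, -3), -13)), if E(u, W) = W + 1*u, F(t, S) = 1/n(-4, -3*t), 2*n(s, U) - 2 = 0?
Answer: 204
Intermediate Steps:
n(s, U) = 1 (n(s, U) = 1 + (½)*0 = 1 + 0 = 1)
F(t, S) = 1 (F(t, S) = 1/1 = 1)
E(u, W) = W + u
4*(70 + E((-3 - 4) + F(-5, -3), -13)) = 4*(70 + (-13 + ((-3 - 4) + 1))) = 4*(70 + (-13 + (-7 + 1))) = 4*(70 + (-13 - 6)) = 4*(70 - 19) = 4*51 = 204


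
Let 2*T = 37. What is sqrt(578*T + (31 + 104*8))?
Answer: 6*sqrt(321) ≈ 107.50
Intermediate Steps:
T = 37/2 (T = (1/2)*37 = 37/2 ≈ 18.500)
sqrt(578*T + (31 + 104*8)) = sqrt(578*(37/2) + (31 + 104*8)) = sqrt(10693 + (31 + 832)) = sqrt(10693 + 863) = sqrt(11556) = 6*sqrt(321)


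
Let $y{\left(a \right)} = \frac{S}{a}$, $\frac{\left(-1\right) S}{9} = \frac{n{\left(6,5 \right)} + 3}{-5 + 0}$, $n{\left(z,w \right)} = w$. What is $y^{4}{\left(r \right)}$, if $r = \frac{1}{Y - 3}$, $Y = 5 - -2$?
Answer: $\frac{6879707136}{625} \approx 1.1008 \cdot 10^{7}$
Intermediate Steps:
$Y = 7$ ($Y = 5 + 2 = 7$)
$S = \frac{72}{5}$ ($S = - 9 \frac{5 + 3}{-5 + 0} = - 9 \frac{8}{-5} = - 9 \cdot 8 \left(- \frac{1}{5}\right) = \left(-9\right) \left(- \frac{8}{5}\right) = \frac{72}{5} \approx 14.4$)
$r = \frac{1}{4}$ ($r = \frac{1}{7 - 3} = \frac{1}{4} \approx 0.25$)
$y{\left(a \right)} = \frac{72}{5 a}$
$y^{4}{\left(r \right)} = \left(\frac{72 \frac{1}{\frac{1}{4}}}{5}\right)^{4} = \left(\frac{72}{5} \cdot 4\right)^{4} = \left(\frac{288}{5}\right)^{4} = \frac{6879707136}{625}$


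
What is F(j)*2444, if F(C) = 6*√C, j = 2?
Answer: 14664*√2 ≈ 20738.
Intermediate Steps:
F(j)*2444 = (6*√2)*2444 = 14664*√2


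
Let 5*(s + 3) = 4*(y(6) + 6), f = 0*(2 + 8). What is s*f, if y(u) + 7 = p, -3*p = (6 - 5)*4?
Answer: 0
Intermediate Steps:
p = -4/3 (p = -(6 - 5)*4/3 = -4/3 ≈ -1.3333)
y(u) = -25/3 (y(u) = -7 - 4/3 = -25/3)
f = 0 (f = 0*10 = 0)
s = -73/15 (s = -3 + (4*(-25/3 + 6))/5 = -3 + (4*(-7/3))/5 = -3 + (1/5)*(-28/3) = -3 - 28/15 = -73/15 ≈ -4.8667)
s*f = -73/15*0 = 0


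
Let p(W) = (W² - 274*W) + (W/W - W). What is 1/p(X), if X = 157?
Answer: -1/18525 ≈ -5.3981e-5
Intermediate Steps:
p(W) = 1 + W² - 275*W (p(W) = (W² - 274*W) + (1 - W) = 1 + W² - 275*W)
1/p(X) = 1/(1 + 157² - 275*157) = 1/(1 + 24649 - 43175) = 1/(-18525) = -1/18525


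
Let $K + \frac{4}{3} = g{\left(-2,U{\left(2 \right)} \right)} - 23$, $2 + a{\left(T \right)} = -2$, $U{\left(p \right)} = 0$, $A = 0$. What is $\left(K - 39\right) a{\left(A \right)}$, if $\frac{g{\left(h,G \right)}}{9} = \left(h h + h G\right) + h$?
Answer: $\frac{544}{3} \approx 181.33$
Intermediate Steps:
$a{\left(T \right)} = -4$ ($a{\left(T \right)} = -2 - 2 = -4$)
$g{\left(h,G \right)} = 9 h + 9 h^{2} + 9 G h$ ($g{\left(h,G \right)} = 9 \left(\left(h h + h G\right) + h\right) = 9 \left(\left(h^{2} + G h\right) + h\right) = 9 \left(h + h^{2} + G h\right) = 9 h + 9 h^{2} + 9 G h$)
$K = - \frac{19}{3}$ ($K = - \frac{4}{3} - \left(23 + 18 \left(1 + 0 - 2\right)\right) = - \frac{4}{3} - \left(23 + 18 \left(-1\right)\right) = - \frac{4}{3} + \left(18 - 23\right) = - \frac{4}{3} - 5 = - \frac{19}{3} \approx -6.3333$)
$\left(K - 39\right) a{\left(A \right)} = \left(- \frac{19}{3} - 39\right) \left(-4\right) = \left(- \frac{136}{3}\right) \left(-4\right) = \frac{544}{3}$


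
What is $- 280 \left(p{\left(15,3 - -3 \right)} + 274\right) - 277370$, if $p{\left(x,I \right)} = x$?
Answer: $-358290$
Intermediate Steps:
$- 280 \left(p{\left(15,3 - -3 \right)} + 274\right) - 277370 = - 280 \left(15 + 274\right) - 277370 = \left(-280\right) 289 - 277370 = -80920 - 277370 = -358290$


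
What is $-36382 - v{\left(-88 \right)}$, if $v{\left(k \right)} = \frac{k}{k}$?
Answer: $-36383$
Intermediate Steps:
$v{\left(k \right)} = 1$
$-36382 - v{\left(-88 \right)} = -36382 - 1 = -36383$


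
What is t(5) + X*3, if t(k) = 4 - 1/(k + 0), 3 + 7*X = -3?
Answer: 43/35 ≈ 1.2286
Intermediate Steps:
X = -6/7 (X = -3/7 + (⅐)*(-3) = -3/7 - 3/7 = -6/7 ≈ -0.85714)
t(k) = 4 - 1/k
t(5) + X*3 = (4 - 1/5) - 6/7*3 = (4 - 1*⅕) - 18/7 = (4 - ⅕) - 18/7 = 19/5 - 18/7 = 43/35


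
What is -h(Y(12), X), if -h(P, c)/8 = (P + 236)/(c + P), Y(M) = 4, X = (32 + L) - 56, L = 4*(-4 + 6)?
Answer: -160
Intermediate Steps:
L = 8 (L = 4*2 = 8)
X = -16 (X = (32 + 8) - 56 = 40 - 56 = -16)
h(P, c) = -8*(236 + P)/(P + c) (h(P, c) = -8*(P + 236)/(c + P) = -8*(236 + P)/(P + c))
-h(Y(12), X) = -8*(-236 - 1*4)/(4 - 16) = -8*(-236 - 4)/(-12) = -8*(-1)*(-240)/12 = -1*160 = -160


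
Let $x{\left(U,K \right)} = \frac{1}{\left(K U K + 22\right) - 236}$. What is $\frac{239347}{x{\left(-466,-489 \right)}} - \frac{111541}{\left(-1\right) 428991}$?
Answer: $- \frac{11441438706789324659}{428991} \approx -2.6671 \cdot 10^{13}$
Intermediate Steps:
$x{\left(U,K \right)} = \frac{1}{-214 + U K^{2}}$ ($x{\left(U,K \right)} = \frac{1}{\left(U K^{2} + 22\right) - 236} = \frac{1}{\left(22 + U K^{2}\right) - 236} = \frac{1}{-214 + U K^{2}}$)
$\frac{239347}{x{\left(-466,-489 \right)}} - \frac{111541}{\left(-1\right) 428991} = \frac{239347}{\frac{1}{-214 - 466 \left(-489\right)^{2}}} - \frac{111541}{\left(-1\right) 428991} = \frac{239347}{\frac{1}{-214 - 111430386}} - \frac{111541}{-428991} = \frac{239347}{\frac{1}{-214 - 111430386}} - - \frac{111541}{428991} = \frac{239347}{\frac{1}{-111430600}} + \frac{111541}{428991} = \frac{239347}{- \frac{1}{111430600}} + \frac{111541}{428991} = 239347 \left(-111430600\right) + \frac{111541}{428991} = -26670579818200 + \frac{111541}{428991} = - \frac{11441438706789324659}{428991}$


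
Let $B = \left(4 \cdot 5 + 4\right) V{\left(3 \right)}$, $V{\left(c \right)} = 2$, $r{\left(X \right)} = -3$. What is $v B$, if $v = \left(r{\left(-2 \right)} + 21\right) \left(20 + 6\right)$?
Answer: $22464$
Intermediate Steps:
$B = 48$ ($B = \left(4 \cdot 5 + 4\right) 2 = \left(20 + 4\right) 2 = 24 \cdot 2 = 48$)
$v = 468$ ($v = \left(-3 + 21\right) \left(20 + 6\right) = 18 \cdot 26 = 468$)
$v B = 468 \cdot 48 = 22464$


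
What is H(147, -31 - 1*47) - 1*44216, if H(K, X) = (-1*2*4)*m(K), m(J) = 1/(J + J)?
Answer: -6499756/147 ≈ -44216.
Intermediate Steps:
m(J) = 1/(2*J)
H(K, X) = -4/K (H(K, X) = (-1*2*4)*(1/(2*K)) = (-2*4)*(1/(2*K)) = -4/K)
H(147, -31 - 1*47) - 1*44216 = -4/147 - 1*44216 = -4*1/147 - 44216 = -4/147 - 44216 = -6499756/147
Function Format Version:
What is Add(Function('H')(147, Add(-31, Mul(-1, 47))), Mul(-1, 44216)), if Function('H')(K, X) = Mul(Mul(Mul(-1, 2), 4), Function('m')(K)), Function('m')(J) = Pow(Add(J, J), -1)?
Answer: Rational(-6499756, 147) ≈ -44216.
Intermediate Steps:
Function('m')(J) = Mul(Rational(1, 2), Pow(J, -1)) (Function('m')(J) = Pow(Mul(2, J), -1) = Mul(Rational(1, 2), Pow(J, -1)))
Function('H')(K, X) = Mul(-4, Pow(K, -1)) (Function('H')(K, X) = Mul(Mul(Mul(-1, 2), 4), Mul(Rational(1, 2), Pow(K, -1))) = Mul(Mul(-2, 4), Mul(Rational(1, 2), Pow(K, -1))) = Mul(-8, Mul(Rational(1, 2), Pow(K, -1))) = Mul(-4, Pow(K, -1)))
Add(Function('H')(147, Add(-31, Mul(-1, 47))), Mul(-1, 44216)) = Add(Mul(-4, Pow(147, -1)), Mul(-1, 44216)) = Add(Mul(-4, Rational(1, 147)), -44216) = Add(Rational(-4, 147), -44216) = Rational(-6499756, 147)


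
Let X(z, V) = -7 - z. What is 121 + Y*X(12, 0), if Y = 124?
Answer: -2235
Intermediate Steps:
121 + Y*X(12, 0) = 121 + 124*(-7 - 1*12) = 121 + 124*(-7 - 12) = 121 + 124*(-19) = 121 - 2356 = -2235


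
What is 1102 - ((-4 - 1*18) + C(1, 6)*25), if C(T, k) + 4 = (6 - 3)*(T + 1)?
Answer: 1074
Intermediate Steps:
C(T, k) = -1 + 3*T (C(T, k) = -4 + (6 - 3)*(T + 1) = -4 + 3*(1 + T) = -4 + (3 + 3*T) = -1 + 3*T)
1102 - ((-4 - 1*18) + C(1, 6)*25) = 1102 - ((-4 - 1*18) + (-1 + 3*1)*25) = 1102 - ((-4 - 18) + (-1 + 3)*25) = 1102 - (-22 + 2*25) = 1102 - (-22 + 50) = 1102 - 1*28 = 1102 - 28 = 1074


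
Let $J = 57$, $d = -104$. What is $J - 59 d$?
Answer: $6193$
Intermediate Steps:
$J - 59 d = 57 - -6136 = 57 + 6136 = 6193$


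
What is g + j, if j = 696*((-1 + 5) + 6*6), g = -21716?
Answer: 6124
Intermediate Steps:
j = 27840 (j = 696*(4 + 36) = 696*40 = 27840)
g + j = -21716 + 27840 = 6124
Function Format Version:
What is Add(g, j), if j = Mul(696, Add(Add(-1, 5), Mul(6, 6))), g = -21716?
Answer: 6124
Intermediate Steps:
j = 27840 (j = Mul(696, Add(4, 36)) = Mul(696, 40) = 27840)
Add(g, j) = Add(-21716, 27840) = 6124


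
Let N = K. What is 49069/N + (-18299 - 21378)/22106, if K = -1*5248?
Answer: -646472105/58006144 ≈ -11.145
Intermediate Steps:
K = -5248
N = -5248
49069/N + (-18299 - 21378)/22106 = 49069/(-5248) + (-18299 - 21378)/22106 = 49069*(-1/5248) - 39677*1/22106 = -49069/5248 - 39677/22106 = -646472105/58006144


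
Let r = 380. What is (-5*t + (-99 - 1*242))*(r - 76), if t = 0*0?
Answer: -103664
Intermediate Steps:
t = 0
(-5*t + (-99 - 1*242))*(r - 76) = (-5*0 + (-99 - 1*242))*(380 - 76) = (0 + (-99 - 242))*304 = (0 - 341)*304 = -341*304 = -103664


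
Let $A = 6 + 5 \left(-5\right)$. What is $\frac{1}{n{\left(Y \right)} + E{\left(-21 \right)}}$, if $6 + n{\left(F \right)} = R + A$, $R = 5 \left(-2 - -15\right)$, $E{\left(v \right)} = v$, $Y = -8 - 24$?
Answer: $\frac{1}{19} \approx 0.052632$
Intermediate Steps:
$Y = -32$
$A = -19$ ($A = 6 - 25 = -19$)
$R = 65$ ($R = 5 \left(-2 + 15\right) = 5 \cdot 13 = 65$)
$n{\left(F \right)} = 40$ ($n{\left(F \right)} = -6 + \left(65 - 19\right) = -6 + 46 = 40$)
$\frac{1}{n{\left(Y \right)} + E{\left(-21 \right)}} = \frac{1}{40 - 21} = \frac{1}{19}$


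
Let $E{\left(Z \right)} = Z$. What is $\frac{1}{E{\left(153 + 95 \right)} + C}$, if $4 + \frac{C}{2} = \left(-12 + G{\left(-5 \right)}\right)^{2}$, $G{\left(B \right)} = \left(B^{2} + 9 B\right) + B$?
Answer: $\frac{1}{2978} \approx 0.0003358$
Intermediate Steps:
$G{\left(B \right)} = B^{2} + 10 B$
$C = 2730$ ($C = -8 + 2 \left(-12 - 5 \left(10 - 5\right)\right)^{2} = -8 + 2 \left(-12 - 25\right)^{2} = -8 + 2 \left(-37\right)^{2} = -8 + 2 \cdot 1369 = -8 + 2738 = 2730$)
$\frac{1}{E{\left(153 + 95 \right)} + C} = \frac{1}{\left(153 + 95\right) + 2730} = \frac{1}{248 + 2730} = \frac{1}{2978}$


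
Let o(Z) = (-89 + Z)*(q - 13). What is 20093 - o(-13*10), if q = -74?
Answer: 1040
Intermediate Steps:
o(Z) = 7743 - 87*Z (o(Z) = (-89 + Z)*(-74 - 13) = (-89 + Z)*(-87) = 7743 - 87*Z)
20093 - o(-13*10) = 20093 - (7743 - (-1131)*10) = 20093 - (7743 - 87*(-130)) = 20093 - (7743 + 11310) = 20093 - 1*19053 = 20093 - 19053 = 1040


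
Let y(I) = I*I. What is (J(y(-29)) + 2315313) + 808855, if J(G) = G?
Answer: 3125009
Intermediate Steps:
y(I) = I²
(J(y(-29)) + 2315313) + 808855 = ((-29)² + 2315313) + 808855 = (841 + 2315313) + 808855 = 2316154 + 808855 = 3125009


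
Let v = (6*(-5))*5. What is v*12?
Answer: -1800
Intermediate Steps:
v = -150 (v = -30*5 = -150)
v*12 = -150*12 = -1800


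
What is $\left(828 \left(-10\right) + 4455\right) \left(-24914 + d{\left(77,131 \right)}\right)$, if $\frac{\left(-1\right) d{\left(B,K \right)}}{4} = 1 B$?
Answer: $96474150$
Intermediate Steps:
$d{\left(B,K \right)} = - 4 B$ ($d{\left(B,K \right)} = - 4 \cdot 1 B = - 4 B$)
$\left(828 \left(-10\right) + 4455\right) \left(-24914 + d{\left(77,131 \right)}\right) = \left(828 \left(-10\right) + 4455\right) \left(-24914 - 308\right) = \left(-8280 + 4455\right) \left(-24914 - 308\right) = \left(-3825\right) \left(-25222\right) = 96474150$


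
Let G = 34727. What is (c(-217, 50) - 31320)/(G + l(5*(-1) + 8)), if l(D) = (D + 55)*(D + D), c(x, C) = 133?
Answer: -31187/35075 ≈ -0.88915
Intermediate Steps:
l(D) = 2*D*(55 + D) (l(D) = (55 + D)*(2*D) = 2*D*(55 + D))
(c(-217, 50) - 31320)/(G + l(5*(-1) + 8)) = (133 - 31320)/(34727 + 2*(5*(-1) + 8)*(55 + (5*(-1) + 8))) = -31187/(34727 + 2*(-5 + 8)*(55 + (-5 + 8))) = -31187/(34727 + 2*3*(55 + 3)) = -31187/(34727 + 2*3*58) = -31187/(34727 + 348) = -31187/35075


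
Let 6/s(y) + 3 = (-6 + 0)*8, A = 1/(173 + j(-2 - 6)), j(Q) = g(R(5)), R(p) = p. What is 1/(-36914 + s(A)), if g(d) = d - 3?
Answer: -17/627540 ≈ -2.7090e-5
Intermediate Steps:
g(d) = -3 + d
j(Q) = 2 (j(Q) = -3 + 5 = 2)
A = 1/175 (A = 1/(173 + 2) = 1/175 ≈ 0.0057143)
s(y) = -2/17 (s(y) = 6/(-3 + (-6 + 0)*8) = 6/(-3 - 6*8) = 6/(-3 - 48) = 6/(-51) = 6*(-1/51) = -2/17)
1/(-36914 + s(A)) = 1/(-36914 - 2/17) = 1/(-627540/17) = -17/627540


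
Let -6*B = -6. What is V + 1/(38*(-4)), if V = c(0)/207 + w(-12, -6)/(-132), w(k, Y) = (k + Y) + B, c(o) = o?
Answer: 613/5016 ≈ 0.12221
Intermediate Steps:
B = 1 (B = -1/6*(-6) = 1)
w(k, Y) = 1 + Y + k (w(k, Y) = (k + Y) + 1 = (Y + k) + 1 = 1 + Y + k)
V = 17/132 (V = 0/207 + (1 - 6 - 12)/(-132) = 0*(1/207) - 17*(-1/132) = 0 + 17/132 = 17/132 ≈ 0.12879)
V + 1/(38*(-4)) = 17/132 + 1/(38*(-4)) = 17/132 + 1/(-152) = 17/132 - 1/152 = 613/5016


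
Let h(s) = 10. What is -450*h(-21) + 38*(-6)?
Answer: -4728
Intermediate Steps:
-450*h(-21) + 38*(-6) = -450*10 + 38*(-6) = -4500 - 228 = -4728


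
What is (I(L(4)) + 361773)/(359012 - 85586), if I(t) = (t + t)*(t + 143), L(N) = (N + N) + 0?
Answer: 364189/273426 ≈ 1.3319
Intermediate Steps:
L(N) = 2*N (L(N) = 2*N + 0 = 2*N)
I(t) = 2*t*(143 + t) (I(t) = (2*t)*(143 + t) = 2*t*(143 + t))
(I(L(4)) + 361773)/(359012 - 85586) = (2*(2*4)*(143 + 2*4) + 361773)/(359012 - 85586) = (2*8*(143 + 8) + 361773)/273426 = (2*8*151 + 361773)*(1/273426) = (2416 + 361773)*(1/273426) = 364189*(1/273426) = 364189/273426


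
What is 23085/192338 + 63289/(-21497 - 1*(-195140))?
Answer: 16181428337/33398147334 ≈ 0.48450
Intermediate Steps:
23085/192338 + 63289/(-21497 - 1*(-195140)) = 23085*(1/192338) + 63289/(-21497 + 195140) = 23085/192338 + 63289/173643 = 16181428337/33398147334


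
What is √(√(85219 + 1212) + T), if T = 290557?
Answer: √(290557 + √86431) ≈ 539.31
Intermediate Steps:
√(√(85219 + 1212) + T) = √(√(85219 + 1212) + 290557) = √(√86431 + 290557) = √(290557 + √86431)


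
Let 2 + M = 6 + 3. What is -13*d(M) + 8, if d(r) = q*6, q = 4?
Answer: -304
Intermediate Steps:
M = 7 (M = -2 + (6 + 3) = -2 + 9 = 7)
d(r) = 24 (d(r) = 4*6 = 24)
-13*d(M) + 8 = -13*24 + 8 = -312 + 8 = -304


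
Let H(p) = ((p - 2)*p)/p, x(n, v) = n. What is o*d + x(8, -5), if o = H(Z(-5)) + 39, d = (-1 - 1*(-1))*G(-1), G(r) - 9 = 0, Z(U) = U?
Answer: 8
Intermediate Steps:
G(r) = 9 (G(r) = 9 + 0 = 9)
d = 0 (d = (-1 - 1*(-1))*9 = (-1 + 1)*9 = 0*9 = 0)
H(p) = -2 + p (H(p) = ((-2 + p)*p)/p = (p*(-2 + p))/p = -2 + p)
o = 32 (o = (-2 - 5) + 39 = -7 + 39 = 32)
o*d + x(8, -5) = 32*0 + 8 = 0 + 8 = 8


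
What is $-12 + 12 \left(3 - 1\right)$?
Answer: $12$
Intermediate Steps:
$-12 + 12 \left(3 - 1\right) = -12 + 12 \cdot 2 = -12 + 24 = 12$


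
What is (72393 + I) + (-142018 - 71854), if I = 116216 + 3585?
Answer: -21678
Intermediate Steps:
I = 119801
(72393 + I) + (-142018 - 71854) = (72393 + 119801) + (-142018 - 71854) = 192194 - 213872 = -21678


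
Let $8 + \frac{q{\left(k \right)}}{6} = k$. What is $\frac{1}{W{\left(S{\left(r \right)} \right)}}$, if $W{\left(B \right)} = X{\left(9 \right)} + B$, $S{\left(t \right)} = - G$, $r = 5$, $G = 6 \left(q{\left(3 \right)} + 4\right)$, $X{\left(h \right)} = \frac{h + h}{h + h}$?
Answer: $\frac{1}{157} \approx 0.0063694$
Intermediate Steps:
$q{\left(k \right)} = -48 + 6 k$
$X{\left(h \right)} = 1$ ($X{\left(h \right)} = \frac{2 h}{2 h} = 2 h \frac{1}{2 h} = 1$)
$G = -156$ ($G = 6 \left(\left(-48 + 6 \cdot 3\right) + 4\right) = 6 \left(\left(-48 + 18\right) + 4\right) = 6 \left(-30 + 4\right) = 6 \left(-26\right) = -156$)
$S{\left(t \right)} = 156$ ($S{\left(t \right)} = \left(-1\right) \left(-156\right) = 156$)
$W{\left(B \right)} = 1 + B$
$\frac{1}{W{\left(S{\left(r \right)} \right)}} = \frac{1}{1 + 156} = \frac{1}{157}$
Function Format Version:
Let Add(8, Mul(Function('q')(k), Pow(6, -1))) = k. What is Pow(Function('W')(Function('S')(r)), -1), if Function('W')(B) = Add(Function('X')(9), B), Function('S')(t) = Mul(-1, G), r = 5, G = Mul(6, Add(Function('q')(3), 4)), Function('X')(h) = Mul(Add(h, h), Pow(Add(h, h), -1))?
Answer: Rational(1, 157) ≈ 0.0063694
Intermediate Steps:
Function('q')(k) = Add(-48, Mul(6, k))
Function('X')(h) = 1 (Function('X')(h) = Mul(Mul(2, h), Pow(Mul(2, h), -1)) = Mul(Mul(2, h), Mul(Rational(1, 2), Pow(h, -1))) = 1)
G = -156 (G = Mul(6, Add(Add(-48, Mul(6, 3)), 4)) = Mul(6, Add(Add(-48, 18), 4)) = Mul(6, Add(-30, 4)) = Mul(6, -26) = -156)
Function('S')(t) = 156 (Function('S')(t) = Mul(-1, -156) = 156)
Function('W')(B) = Add(1, B)
Pow(Function('W')(Function('S')(r)), -1) = Pow(Add(1, 156), -1) = Pow(157, -1) = Rational(1, 157)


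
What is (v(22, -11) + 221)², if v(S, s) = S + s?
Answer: 53824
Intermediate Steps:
(v(22, -11) + 221)² = ((22 - 11) + 221)² = (11 + 221)² = 232² = 53824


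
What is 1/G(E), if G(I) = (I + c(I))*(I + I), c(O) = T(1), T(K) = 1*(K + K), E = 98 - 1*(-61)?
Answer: 1/51198 ≈ 1.9532e-5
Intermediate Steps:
E = 159 (E = 98 + 61 = 159)
T(K) = 2*K (T(K) = 1*(2*K) = 2*K)
c(O) = 2 (c(O) = 2*1 = 2)
G(I) = 2*I*(2 + I) (G(I) = (I + 2)*(I + I) = (2 + I)*(2*I) = 2*I*(2 + I))
1/G(E) = 1/(2*159*(2 + 159)) = 1/(2*159*161) = 1/51198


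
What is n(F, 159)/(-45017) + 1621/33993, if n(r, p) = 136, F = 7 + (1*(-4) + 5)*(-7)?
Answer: 68349509/1530262881 ≈ 0.044665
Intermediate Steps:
F = 0 (F = 7 + (-4 + 5)*(-7) = 7 + 1*(-7) = 7 - 7 = 0)
n(F, 159)/(-45017) + 1621/33993 = 136/(-45017) + 1621/33993 = 136*(-1/45017) + 1621*(1/33993) = -136/45017 + 1621/33993 = 68349509/1530262881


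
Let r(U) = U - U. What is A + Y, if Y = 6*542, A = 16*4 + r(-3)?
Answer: 3316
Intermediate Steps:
r(U) = 0
A = 64 (A = 16*4 + 0 = 64 + 0 = 64)
Y = 3252
A + Y = 64 + 3252 = 3316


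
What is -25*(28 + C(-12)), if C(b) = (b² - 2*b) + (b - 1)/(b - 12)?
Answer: -117925/24 ≈ -4913.5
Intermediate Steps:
C(b) = b² - 2*b + (-1 + b)/(-12 + b) (C(b) = (b² - 2*b) + (-1 + b)/(-12 + b) = b² - 2*b + (-1 + b)/(-12 + b))
-25*(28 + C(-12)) = -25*(28 + (-1 + (-12)³ - 14*(-12)² + 25*(-12))/(-12 - 12)) = -25*(28 + (-1 - 1728 - 14*144 - 300)/(-24)) = -25*(28 - (-1 - 1728 - 2016 - 300)/24) = -25*(28 - 1/24*(-4045)) = -25*(28 + 4045/24) = -25*4717/24 = -117925/24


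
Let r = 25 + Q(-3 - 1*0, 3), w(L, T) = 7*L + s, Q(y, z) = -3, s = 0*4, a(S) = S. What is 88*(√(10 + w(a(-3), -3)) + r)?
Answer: 1936 + 88*I*√11 ≈ 1936.0 + 291.86*I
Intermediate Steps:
s = 0
w(L, T) = 7*L (w(L, T) = 7*L + 0 = 7*L)
r = 22 (r = 25 - 3 = 22)
88*(√(10 + w(a(-3), -3)) + r) = 88*(√(10 + 7*(-3)) + 22) = 88*(√(10 - 21) + 22) = 88*(√(-11) + 22) = 88*(I*√11 + 22) = 88*(22 + I*√11) = 1936 + 88*I*√11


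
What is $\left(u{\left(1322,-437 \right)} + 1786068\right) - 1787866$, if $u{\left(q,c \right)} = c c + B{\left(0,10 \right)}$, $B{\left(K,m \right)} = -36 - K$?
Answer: $189135$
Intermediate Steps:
$u{\left(q,c \right)} = -36 + c^{2}$ ($u{\left(q,c \right)} = c c - 36 = c^{2} + \left(-36 + 0\right) = c^{2} - 36 = -36 + c^{2}$)
$\left(u{\left(1322,-437 \right)} + 1786068\right) - 1787866 = \left(\left(-36 + \left(-437\right)^{2}\right) + 1786068\right) - 1787866 = \left(\left(-36 + 190969\right) + 1786068\right) - 1787866 = \left(190933 + 1786068\right) - 1787866 = 1977001 - 1787866 = 189135$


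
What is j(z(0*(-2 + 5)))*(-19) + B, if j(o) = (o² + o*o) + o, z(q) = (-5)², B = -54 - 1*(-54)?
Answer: -24225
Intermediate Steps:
B = 0 (B = -54 + 54 = 0)
z(q) = 25
j(o) = o + 2*o² (j(o) = (o² + o²) + o = 2*o² + o = o + 2*o²)
j(z(0*(-2 + 5)))*(-19) + B = (25*(1 + 2*25))*(-19) + 0 = (25*(1 + 50))*(-19) + 0 = (25*51)*(-19) + 0 = 1275*(-19) + 0 = -24225 + 0 = -24225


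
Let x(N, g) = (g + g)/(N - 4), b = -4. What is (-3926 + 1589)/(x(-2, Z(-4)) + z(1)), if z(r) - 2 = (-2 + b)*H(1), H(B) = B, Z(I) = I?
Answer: 7011/8 ≈ 876.38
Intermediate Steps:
x(N, g) = 2*g/(-4 + N) (x(N, g) = (2*g)/(-4 + N) = 2*g/(-4 + N))
z(r) = -4 (z(r) = 2 + (-2 - 4)*1 = 2 - 6*1 = 2 - 6 = -4)
(-3926 + 1589)/(x(-2, Z(-4)) + z(1)) = (-3926 + 1589)/(2*(-4)/(-4 - 2) - 4) = -2337/(2*(-4)/(-6) - 4) = -2337/(2*(-4)*(-1/6) - 4) = -2337/(4/3 - 4) = -2337/(-8/3) = -2337*(-3/8) = 7011/8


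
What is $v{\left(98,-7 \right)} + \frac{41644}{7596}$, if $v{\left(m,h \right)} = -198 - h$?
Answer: $- \frac{352298}{1899} \approx -185.52$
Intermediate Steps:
$v{\left(98,-7 \right)} + \frac{41644}{7596} = \left(-198 - -7\right) + \frac{41644}{7596} = \left(-198 + 7\right) + 41644 \cdot \frac{1}{7596} = -191 + \frac{10411}{1899} = - \frac{352298}{1899}$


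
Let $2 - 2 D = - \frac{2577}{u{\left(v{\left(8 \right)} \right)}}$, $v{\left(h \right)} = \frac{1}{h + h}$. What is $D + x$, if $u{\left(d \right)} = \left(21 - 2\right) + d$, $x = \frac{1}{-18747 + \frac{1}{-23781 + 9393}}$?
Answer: $\frac{5643055373537}{82268210285} \approx 68.593$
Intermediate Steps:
$v{\left(h \right)} = \frac{1}{2 h}$
$x = - \frac{14388}{269731837}$ ($x = \frac{1}{-18747 + \frac{1}{-14388}} = \frac{1}{-18747 - \frac{1}{14388}} = \frac{1}{- \frac{269731837}{14388}} = - \frac{14388}{269731837} \approx -5.3342 \cdot 10^{-5}$)
$u{\left(d \right)} = 19 + d$ ($u{\left(d \right)} = \left(21 - 2\right) + d = 19 + d$)
$D = \frac{20921}{305}$ ($D = 1 - \frac{\left(-2577\right) \frac{1}{19 + \frac{1}{2 \cdot 8}}}{2} = 1 - \frac{\left(-2577\right) \frac{1}{19 + \frac{1}{2} \cdot \frac{1}{8}}}{2} = 1 - \frac{\left(-2577\right) \frac{1}{19 + \frac{1}{16}}}{2} = 1 - \frac{\left(-2577\right) \frac{1}{\frac{305}{16}}}{2} = 1 - \frac{\left(-2577\right) \frac{16}{305}}{2} = 1 - - \frac{20616}{305} = 1 + \frac{20616}{305} = \frac{20921}{305} \approx 68.593$)
$D + x = \frac{20921}{305} - \frac{14388}{269731837} = \frac{5643055373537}{82268210285}$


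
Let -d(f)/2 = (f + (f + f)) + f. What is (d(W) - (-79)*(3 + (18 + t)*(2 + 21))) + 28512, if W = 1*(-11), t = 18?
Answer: 94249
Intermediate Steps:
W = -11
d(f) = -8*f (d(f) = -2*((f + (f + f)) + f) = -2*((f + 2*f) + f) = -2*(3*f + f) = -8*f)
(d(W) - (-79)*(3 + (18 + t)*(2 + 21))) + 28512 = (-8*(-11) - (-79)*(3 + (18 + 18)*(2 + 21))) + 28512 = (88 - (-79)*(3 + 36*23)) + 28512 = (88 - (-79)*(3 + 828)) + 28512 = (88 - (-79)*831) + 28512 = (88 - 1*(-65649)) + 28512 = (88 + 65649) + 28512 = 65737 + 28512 = 94249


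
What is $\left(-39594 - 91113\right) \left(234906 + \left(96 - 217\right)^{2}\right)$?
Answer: $-32617539729$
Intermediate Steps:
$\left(-39594 - 91113\right) \left(234906 + \left(96 - 217\right)^{2}\right) = - 130707 \left(234906 + \left(-121\right)^{2}\right) = - 130707 \left(234906 + 14641\right) = \left(-130707\right) 249547 = -32617539729$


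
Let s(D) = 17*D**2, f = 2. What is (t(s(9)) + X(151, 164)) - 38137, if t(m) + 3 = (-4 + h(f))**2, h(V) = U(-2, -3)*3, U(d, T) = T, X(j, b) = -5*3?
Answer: -37986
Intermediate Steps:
X(j, b) = -15
h(V) = -9 (h(V) = -3*3 = -9)
t(m) = 166 (t(m) = -3 + (-4 - 9)**2 = -3 + (-13)**2 = -3 + 169 = 166)
(t(s(9)) + X(151, 164)) - 38137 = (166 - 15) - 38137 = 151 - 38137 = -37986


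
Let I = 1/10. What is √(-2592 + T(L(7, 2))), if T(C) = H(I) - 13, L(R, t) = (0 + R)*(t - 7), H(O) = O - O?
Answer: I*√2605 ≈ 51.039*I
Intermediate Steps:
I = ⅒ ≈ 0.10000
H(O) = 0
L(R, t) = R*(-7 + t)
T(C) = -13 (T(C) = 0 - 13 = -13)
√(-2592 + T(L(7, 2))) = √(-2592 - 13) = √(-2605) = I*√2605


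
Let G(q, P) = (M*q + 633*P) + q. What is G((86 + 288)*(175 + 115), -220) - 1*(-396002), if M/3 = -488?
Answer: -158420238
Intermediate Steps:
M = -1464 (M = 3*(-488) = -1464)
G(q, P) = -1463*q + 633*P (G(q, P) = (-1464*q + 633*P) + q = -1463*q + 633*P)
G((86 + 288)*(175 + 115), -220) - 1*(-396002) = (-1463*(86 + 288)*(175 + 115) + 633*(-220)) - 1*(-396002) = (-547162*290 - 139260) + 396002 = (-1463*108460 - 139260) + 396002 = (-158676980 - 139260) + 396002 = -158816240 + 396002 = -158420238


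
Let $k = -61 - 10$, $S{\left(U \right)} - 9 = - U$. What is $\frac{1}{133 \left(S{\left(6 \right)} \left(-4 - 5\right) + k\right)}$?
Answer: $- \frac{1}{13034} \approx -7.6722 \cdot 10^{-5}$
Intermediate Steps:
$S{\left(U \right)} = 9 - U$
$k = -71$
$\frac{1}{133 \left(S{\left(6 \right)} \left(-4 - 5\right) + k\right)} = \frac{1}{133 \left(\left(9 - 6\right) \left(-4 - 5\right) - 71\right)} = \frac{1}{133 \left(\left(9 - 6\right) \left(-9\right) - 71\right)} = \frac{1}{133 \left(3 \left(-9\right) - 71\right)} = \frac{1}{133 \left(-27 - 71\right)} = \frac{1}{133 \left(-98\right)} = \frac{1}{-13034} = - \frac{1}{13034}$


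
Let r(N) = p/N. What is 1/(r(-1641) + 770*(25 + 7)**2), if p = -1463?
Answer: 1641/1293897143 ≈ 1.2683e-6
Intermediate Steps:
r(N) = -1463/N
1/(r(-1641) + 770*(25 + 7)**2) = 1/(-1463/(-1641) + 770*(25 + 7)**2) = 1/(-1463*(-1/1641) + 770*32**2) = 1/(1463/1641 + 770*1024) = 1/(1463/1641 + 788480) = 1/(1293897143/1641) = 1641/1293897143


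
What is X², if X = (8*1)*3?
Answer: 576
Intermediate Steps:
X = 24 (X = 8*3 = 24)
X² = 24² = 576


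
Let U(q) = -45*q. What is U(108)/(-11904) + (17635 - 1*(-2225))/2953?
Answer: 20897085/2929376 ≈ 7.1336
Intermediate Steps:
U(108)/(-11904) + (17635 - 1*(-2225))/2953 = -45*108/(-11904) + (17635 - 1*(-2225))/2953 = -4860*(-1/11904) + (17635 + 2225)*(1/2953) = 405/992 + 19860*(1/2953) = 405/992 + 19860/2953 = 20897085/2929376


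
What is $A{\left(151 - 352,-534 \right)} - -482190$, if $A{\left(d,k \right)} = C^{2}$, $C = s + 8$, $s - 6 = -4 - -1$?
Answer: $482311$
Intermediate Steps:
$s = 3$ ($s = 6 - 3 = 3$)
$C = 11$ ($C = 3 + 8 = 11$)
$A{\left(d,k \right)} = 121$ ($A{\left(d,k \right)} = 11^{2} = 121$)
$A{\left(151 - 352,-534 \right)} - -482190 = 121 - -482190 = 121 + 482190 = 482311$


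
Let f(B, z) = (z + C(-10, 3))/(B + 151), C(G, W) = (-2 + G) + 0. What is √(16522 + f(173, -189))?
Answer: √5352927/18 ≈ 128.54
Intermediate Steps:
C(G, W) = -2 + G
f(B, z) = (-12 + z)/(151 + B) (f(B, z) = (z + (-2 - 10))/(B + 151) = (z - 12)/(151 + B) = (-12 + z)/(151 + B))
√(16522 + f(173, -189)) = √(16522 + (-12 - 189)/(151 + 173)) = √(16522 - 201/324) = √(16522 + (1/324)*(-201)) = √(16522 - 67/108) = √(1784309/108) = √5352927/18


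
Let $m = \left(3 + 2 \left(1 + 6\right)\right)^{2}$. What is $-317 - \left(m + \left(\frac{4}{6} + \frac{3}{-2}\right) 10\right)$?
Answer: $- \frac{1793}{3} \approx -597.67$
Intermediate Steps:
$m = 289$ ($m = \left(3 + 2 \cdot 7\right)^{2} = \left(3 + 14\right)^{2} = 17^{2} = 289$)
$-317 - \left(m + \left(\frac{4}{6} + \frac{3}{-2}\right) 10\right) = -317 - \left(289 + \left(\frac{4}{6} + \frac{3}{-2}\right) 10\right) = -317 - \left(289 + \left(4 \cdot \frac{1}{6} + 3 \left(- \frac{1}{2}\right)\right) 10\right) = -317 - \left(289 + \left(\frac{2}{3} - \frac{3}{2}\right) 10\right) = -317 - \left(289 - \frac{25}{3}\right) = -317 - \frac{842}{3} = - \frac{1793}{3}$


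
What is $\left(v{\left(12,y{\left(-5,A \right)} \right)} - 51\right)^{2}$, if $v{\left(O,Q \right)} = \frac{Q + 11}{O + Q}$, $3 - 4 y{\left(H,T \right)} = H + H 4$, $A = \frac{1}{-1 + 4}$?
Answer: $\frac{904401}{361} \approx 2505.3$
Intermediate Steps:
$A = \frac{1}{3} \approx 0.33333$
$y{\left(H,T \right)} = \frac{3}{4} - \frac{5 H}{4}$ ($y{\left(H,T \right)} = \frac{3}{4} - \frac{H + H 4}{4} = \frac{3}{4} - \frac{H + 4 H}{4} = \frac{3}{4} - \frac{5 H}{4}$)
$v{\left(O,Q \right)} = \frac{11 + Q}{O + Q}$
$\left(v{\left(12,y{\left(-5,A \right)} \right)} - 51\right)^{2} = \left(\frac{11 + \left(\frac{3}{4} - - \frac{25}{4}\right)}{12 + \left(\frac{3}{4} - - \frac{25}{4}\right)} - 51\right)^{2} = \left(\frac{11 + \left(\frac{3}{4} + \frac{25}{4}\right)}{12 + \left(\frac{3}{4} + \frac{25}{4}\right)} - 51\right)^{2} = \left(\frac{11 + 7}{12 + 7} - 51\right)^{2} = \left(\frac{1}{19} \cdot 18 - 51\right)^{2} = \left(\frac{18}{19} - 51\right)^{2} = \left(- \frac{951}{19}\right)^{2} = \frac{904401}{361}$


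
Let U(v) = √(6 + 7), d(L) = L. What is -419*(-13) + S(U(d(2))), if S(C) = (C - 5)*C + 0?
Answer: 5460 - 5*√13 ≈ 5442.0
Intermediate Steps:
U(v) = √13
S(C) = C*(-5 + C) (S(C) = (-5 + C)*C + 0 = C*(-5 + C) + 0 = C*(-5 + C))
-419*(-13) + S(U(d(2))) = -419*(-13) + √13*(-5 + √13) = 5447 + √13*(-5 + √13)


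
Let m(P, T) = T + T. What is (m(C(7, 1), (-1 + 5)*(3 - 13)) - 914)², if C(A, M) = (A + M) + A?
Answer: 988036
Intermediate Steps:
C(A, M) = M + 2*A
m(P, T) = 2*T
(m(C(7, 1), (-1 + 5)*(3 - 13)) - 914)² = (2*((-1 + 5)*(3 - 13)) - 914)² = (2*(4*(-10)) - 914)² = (2*(-40) - 914)² = (-80 - 914)² = (-994)² = 988036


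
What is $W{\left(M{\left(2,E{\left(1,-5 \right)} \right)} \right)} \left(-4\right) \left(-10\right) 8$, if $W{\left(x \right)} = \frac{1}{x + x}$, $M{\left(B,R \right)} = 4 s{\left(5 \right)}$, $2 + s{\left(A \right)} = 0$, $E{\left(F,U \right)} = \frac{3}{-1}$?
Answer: $-20$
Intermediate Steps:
$E{\left(F,U \right)} = -3$ ($E{\left(F,U \right)} = 3 \left(-1\right) = -3$)
$s{\left(A \right)} = -2$ ($s{\left(A \right)} = -2 + 0 = -2$)
$M{\left(B,R \right)} = -8$ ($M{\left(B,R \right)} = 4 \left(-2\right) = -8$)
$W{\left(x \right)} = \frac{1}{2 x}$
$W{\left(M{\left(2,E{\left(1,-5 \right)} \right)} \right)} \left(-4\right) \left(-10\right) 8 = \frac{1}{2 \left(-8\right)} \left(-4\right) \left(-10\right) 8 = \frac{1}{2} \left(- \frac{1}{8}\right) 40 \cdot 8 = \left(- \frac{1}{16}\right) 320 = -20$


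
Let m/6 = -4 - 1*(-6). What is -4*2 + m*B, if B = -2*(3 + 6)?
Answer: -224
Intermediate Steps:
m = 12 (m = 6*(-4 - 1*(-6)) = 6*(-4 + 6) = 6*2 = 12)
B = -18 (B = -2*9 = -18)
-4*2 + m*B = -4*2 + 12*(-18) = -8 - 216 = -224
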